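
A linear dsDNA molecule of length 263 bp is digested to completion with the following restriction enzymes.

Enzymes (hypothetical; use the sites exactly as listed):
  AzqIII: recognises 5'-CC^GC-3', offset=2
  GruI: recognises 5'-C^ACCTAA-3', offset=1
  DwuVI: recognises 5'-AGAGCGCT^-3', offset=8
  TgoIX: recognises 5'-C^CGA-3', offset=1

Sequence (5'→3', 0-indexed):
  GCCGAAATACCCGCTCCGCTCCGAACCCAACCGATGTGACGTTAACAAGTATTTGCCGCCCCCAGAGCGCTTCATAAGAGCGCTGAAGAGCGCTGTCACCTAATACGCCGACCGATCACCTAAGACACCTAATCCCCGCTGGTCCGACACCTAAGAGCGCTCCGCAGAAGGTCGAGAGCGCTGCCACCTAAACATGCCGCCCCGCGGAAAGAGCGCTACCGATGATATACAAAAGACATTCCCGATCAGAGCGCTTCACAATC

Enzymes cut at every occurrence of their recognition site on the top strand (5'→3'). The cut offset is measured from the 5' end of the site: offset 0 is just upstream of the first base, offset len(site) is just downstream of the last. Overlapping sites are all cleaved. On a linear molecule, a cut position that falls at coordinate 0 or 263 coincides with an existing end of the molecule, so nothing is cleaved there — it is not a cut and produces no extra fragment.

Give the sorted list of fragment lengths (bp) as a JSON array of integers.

Scan for sites:
  AzqIII (CCGC, off=2): starts [10, 15, 55, 135, 161, 196, 201] → cuts [12, 17, 57, 137, 163, 198, 203]
  GruI (CACCTAA, off=1): starts [96, 116, 125, 147, 184] → cuts [97, 117, 126, 148, 185]
  DwuVI (AGAGCGCT, off=8): starts [63, 76, 86, 153, 174, 209, 247] → cuts [71, 84, 94, 161, 182, 217, 255]
  TgoIX (CCGA, off=1): starts [1, 20, 30, 107, 111, 143, 218, 241] → cuts [2, 21, 31, 108, 112, 144, 219, 242]

Pooled cuts: [2, 12, 17, 21, 31, 57, 71, 84, 94, 97, 108, 112, 117, 126, 137, 144, 148, 161, 163, 182, 185, 198, 203, 217, 219, 242, 255]

Fragments:
  [0,2): 2 bp
  [2,12): 10 bp
  [12,17): 5 bp
  [17,21): 4 bp
  [21,31): 10 bp
  [31,57): 26 bp
  [57,71): 14 bp
  [71,84): 13 bp
  [84,94): 10 bp
  [94,97): 3 bp
  [97,108): 11 bp
  [108,112): 4 bp
  [112,117): 5 bp
  [117,126): 9 bp
  [126,137): 11 bp
  [137,144): 7 bp
  [144,148): 4 bp
  [148,161): 13 bp
  [161,163): 2 bp
  [163,182): 19 bp
  [182,185): 3 bp
  [185,198): 13 bp
  [198,203): 5 bp
  [203,217): 14 bp
  [217,219): 2 bp
  [219,242): 23 bp
  [242,255): 13 bp
  [255,263): 8 bp

[2,2,2,3,3,4,4,4,5,5,5,7,8,9,10,10,10,11,11,13,13,13,13,14,14,19,23,26]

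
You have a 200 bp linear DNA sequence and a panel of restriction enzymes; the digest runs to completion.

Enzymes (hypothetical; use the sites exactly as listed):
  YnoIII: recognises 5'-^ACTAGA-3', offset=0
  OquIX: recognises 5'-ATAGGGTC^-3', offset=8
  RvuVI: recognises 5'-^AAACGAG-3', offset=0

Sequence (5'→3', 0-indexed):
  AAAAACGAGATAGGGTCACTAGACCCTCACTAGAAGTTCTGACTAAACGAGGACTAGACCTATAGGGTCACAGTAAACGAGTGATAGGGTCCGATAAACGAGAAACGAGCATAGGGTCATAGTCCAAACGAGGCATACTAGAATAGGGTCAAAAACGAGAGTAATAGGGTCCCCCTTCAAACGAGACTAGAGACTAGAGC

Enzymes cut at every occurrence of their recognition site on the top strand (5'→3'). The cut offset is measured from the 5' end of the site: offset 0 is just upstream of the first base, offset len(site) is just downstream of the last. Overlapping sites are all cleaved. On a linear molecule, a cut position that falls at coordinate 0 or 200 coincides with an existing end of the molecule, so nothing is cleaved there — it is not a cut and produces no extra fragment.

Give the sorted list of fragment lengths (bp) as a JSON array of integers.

[2,2,4,5,7,7,7,7,7,8,8,11,11,14,15,16,16,17,17,19]

Per-enzyme occurrences:
  YnoIII (ACTAGA, off=0): starts [17, 28, 52, 136, 185, 192] → cuts [17, 28, 52, 136, 185, 192]
  OquIX (ATAGGGTC, off=8): starts [9, 61, 83, 110, 142, 163] → cuts [17, 69, 91, 118, 150, 171]
  RvuVI (AAACGAG, off=0): starts [2, 44, 74, 95, 102, 125, 152, 178] → cuts [2, 44, 74, 95, 102, 125, 152, 178]

All cut coordinates (distinct, sorted): [2, 17, 28, 44, 52, 69, 74, 91, 95, 102, 118, 125, 136, 150, 152, 171, 178, 185, 192]

Fragment lengths:
  [0,2): 2 bp
  [2,17): 15 bp
  [17,28): 11 bp
  [28,44): 16 bp
  [44,52): 8 bp
  [52,69): 17 bp
  [69,74): 5 bp
  [74,91): 17 bp
  [91,95): 4 bp
  [95,102): 7 bp
  [102,118): 16 bp
  [118,125): 7 bp
  [125,136): 11 bp
  [136,150): 14 bp
  [150,152): 2 bp
  [152,171): 19 bp
  [171,178): 7 bp
  [178,185): 7 bp
  [185,192): 7 bp
  [192,200): 8 bp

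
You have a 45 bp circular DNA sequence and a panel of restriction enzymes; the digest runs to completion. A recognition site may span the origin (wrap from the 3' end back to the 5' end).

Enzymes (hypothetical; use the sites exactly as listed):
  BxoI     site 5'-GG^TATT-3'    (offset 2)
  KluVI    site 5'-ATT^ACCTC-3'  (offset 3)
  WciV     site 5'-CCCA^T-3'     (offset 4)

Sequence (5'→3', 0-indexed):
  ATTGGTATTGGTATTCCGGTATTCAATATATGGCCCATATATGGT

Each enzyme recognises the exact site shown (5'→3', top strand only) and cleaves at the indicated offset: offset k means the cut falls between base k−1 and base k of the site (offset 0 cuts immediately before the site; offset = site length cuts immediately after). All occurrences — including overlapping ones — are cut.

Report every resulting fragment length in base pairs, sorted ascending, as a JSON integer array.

Site scan:
  BxoI (GGTATT, off=2): starts [3, 9, 17, 42] → cuts [5, 11, 19, 44]
  KluVI (ATTACCTC, off=3): no sites
  WciV (CCCAT, off=4): starts [33] → cuts [37]

Pooled cuts: [5, 11, 19, 37, 44]

Fragment lengths:
  5→11: 6 bp
  11→19: 8 bp
  19→37: 18 bp
  37→44: 7 bp
  44→5 (wrap): 45-44+5 = 6 bp

[6,6,7,8,18]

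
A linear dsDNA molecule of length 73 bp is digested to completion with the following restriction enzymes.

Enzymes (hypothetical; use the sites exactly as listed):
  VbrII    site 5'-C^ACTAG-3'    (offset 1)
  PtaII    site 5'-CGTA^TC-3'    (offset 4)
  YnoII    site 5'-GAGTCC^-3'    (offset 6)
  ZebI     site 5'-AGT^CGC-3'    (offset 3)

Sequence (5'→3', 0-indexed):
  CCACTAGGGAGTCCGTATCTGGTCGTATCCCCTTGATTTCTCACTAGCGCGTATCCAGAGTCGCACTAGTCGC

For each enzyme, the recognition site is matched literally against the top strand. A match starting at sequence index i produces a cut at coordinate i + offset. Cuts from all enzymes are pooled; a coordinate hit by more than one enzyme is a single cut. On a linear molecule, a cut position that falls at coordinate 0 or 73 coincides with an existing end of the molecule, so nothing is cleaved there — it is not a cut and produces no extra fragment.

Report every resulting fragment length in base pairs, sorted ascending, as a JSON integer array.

Per-enzyme occurrences:
  VbrII (CACTAG, off=1): starts [1, 41, 63] → cuts [2, 42, 64]
  PtaII (CGTATC, off=4): starts [13, 23, 49] → cuts [17, 27, 53]
  YnoII (GAGTCC, off=6): starts [8] → cuts [14]
  ZebI (AGTCGC, off=3): starts [58, 67] → cuts [61, 70]

Pooled cuts: [2, 14, 17, 27, 42, 53, 61, 64, 70]

Fragment lengths:
  [0,2): 2 bp
  [2,14): 12 bp
  [14,17): 3 bp
  [17,27): 10 bp
  [27,42): 15 bp
  [42,53): 11 bp
  [53,61): 8 bp
  [61,64): 3 bp
  [64,70): 6 bp
  [70,73): 3 bp

[2,3,3,3,6,8,10,11,12,15]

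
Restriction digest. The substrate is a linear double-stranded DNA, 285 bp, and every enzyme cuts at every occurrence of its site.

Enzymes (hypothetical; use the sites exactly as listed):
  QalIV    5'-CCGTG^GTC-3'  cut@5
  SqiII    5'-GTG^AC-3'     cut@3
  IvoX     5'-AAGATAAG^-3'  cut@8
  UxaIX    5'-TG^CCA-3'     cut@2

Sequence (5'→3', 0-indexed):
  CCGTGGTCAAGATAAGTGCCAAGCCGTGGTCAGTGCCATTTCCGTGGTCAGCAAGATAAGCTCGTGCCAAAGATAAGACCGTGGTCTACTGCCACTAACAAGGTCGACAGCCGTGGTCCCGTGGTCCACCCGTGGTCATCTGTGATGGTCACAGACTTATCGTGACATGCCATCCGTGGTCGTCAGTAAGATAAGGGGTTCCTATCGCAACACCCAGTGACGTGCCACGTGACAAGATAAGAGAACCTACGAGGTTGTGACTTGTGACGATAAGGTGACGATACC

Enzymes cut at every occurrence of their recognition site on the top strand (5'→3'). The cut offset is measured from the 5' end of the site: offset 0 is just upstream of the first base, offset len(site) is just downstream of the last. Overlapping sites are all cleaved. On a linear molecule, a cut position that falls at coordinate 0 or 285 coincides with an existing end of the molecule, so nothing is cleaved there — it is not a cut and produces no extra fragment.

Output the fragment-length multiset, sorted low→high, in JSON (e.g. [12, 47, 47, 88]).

[2,5,5,5,6,6,7,7,7,8,8,8,9,10,10,11,11,11,11,11,14,17,18,24,24,30]

Site scan:
  QalIV (CCGTGGTC, off=5): starts [0, 23, 41, 78, 110, 118, 129, 173] → cuts [5, 28, 46, 83, 115, 123, 134, 178]
  SqiII (GTGAC, off=3): starts [161, 216, 228, 256, 263, 274] → cuts [164, 219, 231, 259, 266, 277]
  IvoX (AAGATAAG, off=8): starts [8, 52, 69, 187, 233] → cuts [16, 60, 77, 195, 241]
  UxaIX (TGCCA, off=2): starts [16, 33, 64, 89, 167, 222] → cuts [18, 35, 66, 91, 169, 224]

All cut coordinates (distinct, sorted): [5, 16, 18, 28, 35, 46, 60, 66, 77, 83, 91, 115, 123, 134, 164, 169, 178, 195, 219, 224, 231, 241, 259, 266, 277]

Fragments:
  [0,5): 5 bp
  [5,16): 11 bp
  [16,18): 2 bp
  [18,28): 10 bp
  [28,35): 7 bp
  [35,46): 11 bp
  [46,60): 14 bp
  [60,66): 6 bp
  [66,77): 11 bp
  [77,83): 6 bp
  [83,91): 8 bp
  [91,115): 24 bp
  [115,123): 8 bp
  [123,134): 11 bp
  [134,164): 30 bp
  [164,169): 5 bp
  [169,178): 9 bp
  [178,195): 17 bp
  [195,219): 24 bp
  [219,224): 5 bp
  [224,231): 7 bp
  [231,241): 10 bp
  [241,259): 18 bp
  [259,266): 7 bp
  [266,277): 11 bp
  [277,285): 8 bp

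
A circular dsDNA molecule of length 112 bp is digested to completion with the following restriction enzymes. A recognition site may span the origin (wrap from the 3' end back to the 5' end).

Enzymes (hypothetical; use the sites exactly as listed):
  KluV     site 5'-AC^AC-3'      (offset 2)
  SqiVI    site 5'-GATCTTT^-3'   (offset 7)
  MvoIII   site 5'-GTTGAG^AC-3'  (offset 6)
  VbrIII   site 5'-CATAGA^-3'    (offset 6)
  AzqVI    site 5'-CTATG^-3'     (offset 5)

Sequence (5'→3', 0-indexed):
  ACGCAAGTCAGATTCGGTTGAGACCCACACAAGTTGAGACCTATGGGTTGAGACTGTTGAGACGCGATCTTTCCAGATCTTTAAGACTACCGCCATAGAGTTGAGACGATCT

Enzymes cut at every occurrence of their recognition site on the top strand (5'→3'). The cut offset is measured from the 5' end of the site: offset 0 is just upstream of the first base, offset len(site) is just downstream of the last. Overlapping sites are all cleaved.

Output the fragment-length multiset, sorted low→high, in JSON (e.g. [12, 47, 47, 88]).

Site scan:
  KluV (ACAC, off=2): starts [26] → cuts [28]
  SqiVI (GATCTTT, off=7): starts [65, 75] → cuts [72, 82]
  MvoIII (GTTGAGAC, off=6): starts [16, 32, 46, 55, 99] → cuts [22, 38, 52, 61, 105]
  VbrIII (CATAGA, off=6): starts [93] → cuts [99]
  AzqVI (CTATG, off=5): starts [40] → cuts [45]

All cut coordinates (distinct, sorted): [22, 28, 38, 45, 52, 61, 72, 82, 99, 105]

Fragments:
  22→28: 6 bp
  28→38: 10 bp
  38→45: 7 bp
  45→52: 7 bp
  52→61: 9 bp
  61→72: 11 bp
  72→82: 10 bp
  82→99: 17 bp
  99→105: 6 bp
  105→22 (wrap): 112-105+22 = 29 bp

[6,6,7,7,9,10,10,11,17,29]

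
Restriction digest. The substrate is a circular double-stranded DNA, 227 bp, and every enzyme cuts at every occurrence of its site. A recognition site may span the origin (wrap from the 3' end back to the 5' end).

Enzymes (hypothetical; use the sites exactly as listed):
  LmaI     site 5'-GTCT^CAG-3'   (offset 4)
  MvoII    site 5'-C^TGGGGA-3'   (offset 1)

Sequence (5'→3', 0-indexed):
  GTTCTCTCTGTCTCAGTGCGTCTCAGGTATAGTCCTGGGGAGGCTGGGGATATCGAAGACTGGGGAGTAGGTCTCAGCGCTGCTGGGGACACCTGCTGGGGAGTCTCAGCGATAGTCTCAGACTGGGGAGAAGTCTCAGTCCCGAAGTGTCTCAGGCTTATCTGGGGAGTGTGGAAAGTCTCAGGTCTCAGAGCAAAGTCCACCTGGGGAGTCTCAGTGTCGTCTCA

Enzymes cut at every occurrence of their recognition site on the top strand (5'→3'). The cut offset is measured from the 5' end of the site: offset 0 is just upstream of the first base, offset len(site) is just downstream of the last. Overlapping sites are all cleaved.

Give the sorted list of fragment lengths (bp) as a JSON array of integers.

[5,7,9,9,10,10,10,10,11,12,12,13,13,14,15,16,16,16,19]

Scan for sites:
  LmaI (GTCTCAG, off=4): starts [9, 19, 70, 102, 114, 132, 148, 177, 184, 210, 221] → cuts [13, 23, 74, 106, 118, 136, 152, 181, 188, 214, 225]
  MvoII (CTGGGGA, off=1): starts [34, 43, 59, 82, 95, 122, 161, 203] → cuts [35, 44, 60, 83, 96, 123, 162, 204]

All cut coordinates (distinct, sorted): [13, 23, 35, 44, 60, 74, 83, 96, 106, 118, 123, 136, 152, 162, 181, 188, 204, 214, 225]

Fragments:
  13→23: 10 bp
  23→35: 12 bp
  35→44: 9 bp
  44→60: 16 bp
  60→74: 14 bp
  74→83: 9 bp
  83→96: 13 bp
  96→106: 10 bp
  106→118: 12 bp
  118→123: 5 bp
  123→136: 13 bp
  136→152: 16 bp
  152→162: 10 bp
  162→181: 19 bp
  181→188: 7 bp
  188→204: 16 bp
  204→214: 10 bp
  214→225: 11 bp
  225→13 (wrap): 227-225+13 = 15 bp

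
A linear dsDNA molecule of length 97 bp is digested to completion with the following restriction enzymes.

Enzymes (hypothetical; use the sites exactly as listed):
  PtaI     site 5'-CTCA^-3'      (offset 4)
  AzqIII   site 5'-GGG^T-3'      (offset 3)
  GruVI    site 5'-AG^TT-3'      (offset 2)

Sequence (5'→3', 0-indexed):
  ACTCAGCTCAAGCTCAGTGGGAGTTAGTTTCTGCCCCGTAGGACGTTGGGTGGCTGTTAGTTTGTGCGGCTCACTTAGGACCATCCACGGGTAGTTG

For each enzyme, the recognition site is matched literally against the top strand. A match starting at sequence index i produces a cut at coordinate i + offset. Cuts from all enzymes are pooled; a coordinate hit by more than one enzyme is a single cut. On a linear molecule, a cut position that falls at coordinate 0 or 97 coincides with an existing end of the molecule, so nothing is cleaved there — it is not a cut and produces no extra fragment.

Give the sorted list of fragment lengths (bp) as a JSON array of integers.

[3,3,4,5,5,6,7,10,13,18,23]

Per-enzyme occurrences:
  PtaI CTCA/4: at [1, 6, 12, 69] ⇒ [5, 10, 16, 73]
  AzqIII GGGT/3: at [47, 88] ⇒ [50, 91]
  GruVI AGTT/2: at [21, 25, 58, 92] ⇒ [23, 27, 60, 94]

Pooled cuts: [5, 10, 16, 23, 27, 50, 60, 73, 91, 94]

Fragment lengths:
  [0,5): 5 bp
  [5,10): 5 bp
  [10,16): 6 bp
  [16,23): 7 bp
  [23,27): 4 bp
  [27,50): 23 bp
  [50,60): 10 bp
  [60,73): 13 bp
  [73,91): 18 bp
  [91,94): 3 bp
  [94,97): 3 bp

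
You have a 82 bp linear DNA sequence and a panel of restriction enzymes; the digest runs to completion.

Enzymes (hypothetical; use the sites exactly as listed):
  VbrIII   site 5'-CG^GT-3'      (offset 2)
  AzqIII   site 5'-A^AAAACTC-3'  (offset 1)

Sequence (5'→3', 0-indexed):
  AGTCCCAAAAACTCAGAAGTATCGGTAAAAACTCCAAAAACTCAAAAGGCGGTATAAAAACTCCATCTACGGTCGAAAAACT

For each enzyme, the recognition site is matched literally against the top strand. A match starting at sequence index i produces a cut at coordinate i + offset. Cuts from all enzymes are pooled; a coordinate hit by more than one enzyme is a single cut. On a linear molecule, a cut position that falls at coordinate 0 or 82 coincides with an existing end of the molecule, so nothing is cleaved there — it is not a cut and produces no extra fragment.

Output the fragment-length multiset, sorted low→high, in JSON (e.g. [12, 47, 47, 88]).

Per-enzyme occurrences:
  VbrIII CGGT/2: at [22, 49, 69] ⇒ [24, 51, 71]
  AzqIII AAAAACTC/1: at [6, 26, 35, 55] ⇒ [7, 27, 36, 56]

Pooled cuts: [7, 24, 27, 36, 51, 56, 71]

Fragments:
  [0,7): 7 bp
  [7,24): 17 bp
  [24,27): 3 bp
  [27,36): 9 bp
  [36,51): 15 bp
  [51,56): 5 bp
  [56,71): 15 bp
  [71,82): 11 bp

[3,5,7,9,11,15,15,17]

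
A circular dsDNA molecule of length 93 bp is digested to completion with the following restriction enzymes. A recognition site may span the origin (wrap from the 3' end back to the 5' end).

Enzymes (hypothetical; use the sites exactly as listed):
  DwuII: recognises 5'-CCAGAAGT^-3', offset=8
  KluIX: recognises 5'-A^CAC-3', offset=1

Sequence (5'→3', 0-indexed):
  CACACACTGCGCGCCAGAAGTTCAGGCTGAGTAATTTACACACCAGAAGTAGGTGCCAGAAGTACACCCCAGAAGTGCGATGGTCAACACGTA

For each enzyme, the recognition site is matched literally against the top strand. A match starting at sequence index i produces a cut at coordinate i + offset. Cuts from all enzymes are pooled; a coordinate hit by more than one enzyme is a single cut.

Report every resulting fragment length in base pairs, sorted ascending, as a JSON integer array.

[1,2,2,2,6,10,11,12,13,17,17]

Per-enzyme occurrences:
  DwuII (CCAGAAGT, off=8): starts [13, 42, 55, 68] → cuts [21, 50, 63, 76]
  KluIX (ACAC, off=1): starts [1, 3, 37, 39, 63, 86, 92] → cuts [0, 2, 4, 38, 40, 64, 87]

Pooled cuts: [0, 2, 4, 21, 38, 40, 50, 63, 64, 76, 87]

Fragments:
  0→2: 2 bp
  2→4: 2 bp
  4→21: 17 bp
  21→38: 17 bp
  38→40: 2 bp
  40→50: 10 bp
  50→63: 13 bp
  63→64: 1 bp
  64→76: 12 bp
  76→87: 11 bp
  87→0 (wrap): 93-87+0 = 6 bp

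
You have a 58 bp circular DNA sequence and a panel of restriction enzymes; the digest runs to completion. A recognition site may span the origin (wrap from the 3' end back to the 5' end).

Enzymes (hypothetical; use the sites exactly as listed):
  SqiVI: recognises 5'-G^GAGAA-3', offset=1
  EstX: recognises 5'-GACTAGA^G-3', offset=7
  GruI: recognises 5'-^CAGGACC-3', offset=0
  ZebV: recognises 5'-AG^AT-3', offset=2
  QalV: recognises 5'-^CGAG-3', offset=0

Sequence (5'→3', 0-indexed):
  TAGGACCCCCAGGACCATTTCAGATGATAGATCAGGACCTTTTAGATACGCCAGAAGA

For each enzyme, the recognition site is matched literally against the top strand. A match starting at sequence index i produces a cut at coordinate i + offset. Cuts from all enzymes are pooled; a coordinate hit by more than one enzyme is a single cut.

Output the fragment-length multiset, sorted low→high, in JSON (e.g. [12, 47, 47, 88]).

Scan for sites:
  SqiVI (GGAGAA, off=1): no sites
  EstX (GACTAGAG, off=7): no sites
  GruI (CAGGACC, off=0): starts [9, 32] → cuts [9, 32]
  ZebV (AGAT, off=2): starts [21, 28, 43, 55] → cuts [23, 30, 45, 57]
  QalV (CGAG, off=0): no sites

Pooled cuts: [9, 23, 30, 32, 45, 57]

Fragment lengths:
  9→23: 14 bp
  23→30: 7 bp
  30→32: 2 bp
  32→45: 13 bp
  45→57: 12 bp
  57→9 (wrap): 58-57+9 = 10 bp

[2,7,10,12,13,14]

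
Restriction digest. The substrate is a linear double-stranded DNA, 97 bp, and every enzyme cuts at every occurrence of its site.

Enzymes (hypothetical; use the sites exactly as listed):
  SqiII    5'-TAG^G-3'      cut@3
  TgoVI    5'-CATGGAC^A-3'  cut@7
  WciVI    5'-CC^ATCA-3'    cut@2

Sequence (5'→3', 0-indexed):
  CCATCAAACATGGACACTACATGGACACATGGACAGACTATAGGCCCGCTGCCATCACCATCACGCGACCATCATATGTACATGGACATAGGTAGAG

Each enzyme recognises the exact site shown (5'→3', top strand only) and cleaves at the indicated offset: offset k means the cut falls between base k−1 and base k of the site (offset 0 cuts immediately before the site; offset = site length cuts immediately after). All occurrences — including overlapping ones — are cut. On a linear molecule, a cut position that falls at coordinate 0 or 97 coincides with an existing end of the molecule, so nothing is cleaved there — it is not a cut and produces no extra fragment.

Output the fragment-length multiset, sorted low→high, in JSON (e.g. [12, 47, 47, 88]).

[2,4,6,6,8,9,10,11,11,13,17]

Scan for sites:
  SqiII (TAGG, off=3): starts [40, 88] → cuts [43, 91]
  TgoVI (CATGGACA, off=7): starts [8, 19, 27, 80] → cuts [15, 26, 34, 87]
  WciVI (CCATCA, off=2): starts [0, 51, 57, 68] → cuts [2, 53, 59, 70]

Pooled cuts: [2, 15, 26, 34, 43, 53, 59, 70, 87, 91]

Fragment lengths:
  [0,2): 2 bp
  [2,15): 13 bp
  [15,26): 11 bp
  [26,34): 8 bp
  [34,43): 9 bp
  [43,53): 10 bp
  [53,59): 6 bp
  [59,70): 11 bp
  [70,87): 17 bp
  [87,91): 4 bp
  [91,97): 6 bp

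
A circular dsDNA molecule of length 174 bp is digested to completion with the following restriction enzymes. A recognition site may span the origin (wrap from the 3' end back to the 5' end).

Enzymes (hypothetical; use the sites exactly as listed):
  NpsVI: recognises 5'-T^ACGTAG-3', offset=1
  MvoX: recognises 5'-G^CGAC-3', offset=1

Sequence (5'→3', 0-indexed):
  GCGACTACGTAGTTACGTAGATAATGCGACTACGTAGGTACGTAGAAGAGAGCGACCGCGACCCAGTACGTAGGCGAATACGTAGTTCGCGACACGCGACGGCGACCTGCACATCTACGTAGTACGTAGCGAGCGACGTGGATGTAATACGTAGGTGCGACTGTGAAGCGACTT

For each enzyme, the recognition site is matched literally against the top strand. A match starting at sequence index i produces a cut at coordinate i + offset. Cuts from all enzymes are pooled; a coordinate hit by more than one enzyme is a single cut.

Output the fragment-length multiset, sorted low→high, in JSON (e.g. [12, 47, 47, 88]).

[5,5,6,6,7,7,7,8,8,9,9,10,10,11,12,12,13,14,15]

Site scan:
  NpsVI TACGTAG/1: at [5, 13, 30, 38, 66, 78, 115, 122, 147] ⇒ [6, 14, 31, 39, 67, 79, 116, 123, 148]
  MvoX GCGAC/1: at [0, 25, 51, 57, 88, 95, 101, 132, 156, 167] ⇒ [1, 26, 52, 58, 89, 96, 102, 133, 157, 168]

Pooled cuts: [1, 6, 14, 26, 31, 39, 52, 58, 67, 79, 89, 96, 102, 116, 123, 133, 148, 157, 168]

Fragments:
  1→6: 5 bp
  6→14: 8 bp
  14→26: 12 bp
  26→31: 5 bp
  31→39: 8 bp
  39→52: 13 bp
  52→58: 6 bp
  58→67: 9 bp
  67→79: 12 bp
  79→89: 10 bp
  89→96: 7 bp
  96→102: 6 bp
  102→116: 14 bp
  116→123: 7 bp
  123→133: 10 bp
  133→148: 15 bp
  148→157: 9 bp
  157→168: 11 bp
  168→1 (wrap): 174-168+1 = 7 bp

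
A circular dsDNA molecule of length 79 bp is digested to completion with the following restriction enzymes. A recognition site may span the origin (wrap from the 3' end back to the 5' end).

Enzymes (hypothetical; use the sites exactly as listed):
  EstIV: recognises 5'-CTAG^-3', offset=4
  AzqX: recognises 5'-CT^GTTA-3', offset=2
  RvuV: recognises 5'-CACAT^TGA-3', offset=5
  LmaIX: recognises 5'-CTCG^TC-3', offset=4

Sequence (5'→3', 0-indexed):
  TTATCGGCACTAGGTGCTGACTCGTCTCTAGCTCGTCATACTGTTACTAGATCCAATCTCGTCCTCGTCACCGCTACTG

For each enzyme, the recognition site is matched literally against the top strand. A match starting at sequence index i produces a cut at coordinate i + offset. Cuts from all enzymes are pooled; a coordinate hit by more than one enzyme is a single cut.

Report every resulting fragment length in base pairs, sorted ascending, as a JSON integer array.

Scan for sites:
  EstIV (CTAG, off=4): starts [9, 27, 46] → cuts [13, 31, 50]
  AzqX (CTGTTA, off=2): starts [40, 76] → cuts [42, 78]
  RvuV (CACATTGA, off=5): no sites
  LmaIX (CTCGTC, off=4): starts [20, 31, 57, 63] → cuts [24, 35, 61, 67]

All cut coordinates (distinct, sorted): [13, 24, 31, 35, 42, 50, 61, 67, 78]

Fragments:
  13→24: 11 bp
  24→31: 7 bp
  31→35: 4 bp
  35→42: 7 bp
  42→50: 8 bp
  50→61: 11 bp
  61→67: 6 bp
  67→78: 11 bp
  78→13 (wrap): 79-78+13 = 14 bp

[4,6,7,7,8,11,11,11,14]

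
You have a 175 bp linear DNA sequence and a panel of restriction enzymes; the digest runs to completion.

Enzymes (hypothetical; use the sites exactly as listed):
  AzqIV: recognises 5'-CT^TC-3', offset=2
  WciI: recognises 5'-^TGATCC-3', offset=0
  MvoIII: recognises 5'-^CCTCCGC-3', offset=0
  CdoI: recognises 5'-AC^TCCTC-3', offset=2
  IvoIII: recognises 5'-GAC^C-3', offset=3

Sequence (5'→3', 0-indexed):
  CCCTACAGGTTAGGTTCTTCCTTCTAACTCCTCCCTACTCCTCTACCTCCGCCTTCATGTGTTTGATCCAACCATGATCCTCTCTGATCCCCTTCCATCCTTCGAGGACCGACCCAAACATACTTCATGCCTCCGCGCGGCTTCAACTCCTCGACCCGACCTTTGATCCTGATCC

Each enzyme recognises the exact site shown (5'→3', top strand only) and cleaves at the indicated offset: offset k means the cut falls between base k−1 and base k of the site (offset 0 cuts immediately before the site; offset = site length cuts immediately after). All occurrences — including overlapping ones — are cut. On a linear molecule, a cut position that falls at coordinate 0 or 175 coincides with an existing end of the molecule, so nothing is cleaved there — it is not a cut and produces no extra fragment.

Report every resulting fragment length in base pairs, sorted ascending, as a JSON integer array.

Site scan:
  AzqIV (CTTC, off=2): starts [16, 20, 52, 91, 99, 122, 140] → cuts [18, 22, 54, 93, 101, 124, 142]
  WciI (TGATCC, off=0): starts [63, 74, 84, 163, 169] → cuts [63, 74, 84, 163, 169]
  MvoIII (CCTCCGC, off=0): starts [45, 129] → cuts [45, 129]
  CdoI (ACTCCTC, off=2): starts [26, 36, 145] → cuts [28, 38, 147]
  IvoIII (GACC, off=3): starts [106, 110, 152, 157] → cuts [109, 113, 155, 160]

Pooled cuts: [18, 22, 28, 38, 45, 54, 63, 74, 84, 93, 101, 109, 113, 124, 129, 142, 147, 155, 160, 163, 169]

Fragment lengths:
  [0,18): 18 bp
  [18,22): 4 bp
  [22,28): 6 bp
  [28,38): 10 bp
  [38,45): 7 bp
  [45,54): 9 bp
  [54,63): 9 bp
  [63,74): 11 bp
  [74,84): 10 bp
  [84,93): 9 bp
  [93,101): 8 bp
  [101,109): 8 bp
  [109,113): 4 bp
  [113,124): 11 bp
  [124,129): 5 bp
  [129,142): 13 bp
  [142,147): 5 bp
  [147,155): 8 bp
  [155,160): 5 bp
  [160,163): 3 bp
  [163,169): 6 bp
  [169,175): 6 bp

[3,4,4,5,5,5,6,6,6,7,8,8,8,9,9,9,10,10,11,11,13,18]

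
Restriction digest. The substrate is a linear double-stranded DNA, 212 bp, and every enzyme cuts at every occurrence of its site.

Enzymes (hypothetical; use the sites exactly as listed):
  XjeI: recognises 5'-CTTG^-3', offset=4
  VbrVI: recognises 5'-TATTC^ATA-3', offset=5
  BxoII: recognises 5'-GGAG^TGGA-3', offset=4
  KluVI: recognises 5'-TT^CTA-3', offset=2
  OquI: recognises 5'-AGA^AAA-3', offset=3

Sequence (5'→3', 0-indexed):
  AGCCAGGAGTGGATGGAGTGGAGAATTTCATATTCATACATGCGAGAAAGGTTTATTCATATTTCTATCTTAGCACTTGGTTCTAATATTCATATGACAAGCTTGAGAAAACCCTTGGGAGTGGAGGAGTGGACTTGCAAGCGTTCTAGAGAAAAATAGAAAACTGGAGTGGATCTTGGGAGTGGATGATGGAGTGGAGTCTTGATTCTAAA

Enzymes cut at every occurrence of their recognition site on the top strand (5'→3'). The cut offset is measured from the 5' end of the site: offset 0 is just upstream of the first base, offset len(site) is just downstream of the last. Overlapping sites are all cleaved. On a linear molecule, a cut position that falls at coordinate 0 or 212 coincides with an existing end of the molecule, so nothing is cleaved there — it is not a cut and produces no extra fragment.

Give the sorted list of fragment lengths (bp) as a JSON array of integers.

[3,3,3,4,4,5,6,7,8,8,8,8,9,9,9,9,9,9,10,12,14,15,17,23]

Scan for sites:
  XjeI (CTTG, off=4): starts [75, 101, 113, 133, 174, 200] → cuts [79, 105, 117, 137, 178, 204]
  VbrVI (TATTCATA, off=5): starts [30, 53, 86] → cuts [35, 58, 91]
  BxoII (GGAGTGGA, off=4): starts [5, 14, 117, 125, 165, 178, 190] → cuts [9, 18, 121, 129, 169, 182, 194]
  KluVI (TTCTA, off=2): starts [62, 80, 143, 205] → cuts [64, 82, 145, 207]
  OquI (AGAAAA, off=3): starts [105, 149, 157] → cuts [108, 152, 160]

All cut coordinates (distinct, sorted): [9, 18, 35, 58, 64, 79, 82, 91, 105, 108, 117, 121, 129, 137, 145, 152, 160, 169, 178, 182, 194, 204, 207]

Fragment lengths:
  [0,9): 9 bp
  [9,18): 9 bp
  [18,35): 17 bp
  [35,58): 23 bp
  [58,64): 6 bp
  [64,79): 15 bp
  [79,82): 3 bp
  [82,91): 9 bp
  [91,105): 14 bp
  [105,108): 3 bp
  [108,117): 9 bp
  [117,121): 4 bp
  [121,129): 8 bp
  [129,137): 8 bp
  [137,145): 8 bp
  [145,152): 7 bp
  [152,160): 8 bp
  [160,169): 9 bp
  [169,178): 9 bp
  [178,182): 4 bp
  [182,194): 12 bp
  [194,204): 10 bp
  [204,207): 3 bp
  [207,212): 5 bp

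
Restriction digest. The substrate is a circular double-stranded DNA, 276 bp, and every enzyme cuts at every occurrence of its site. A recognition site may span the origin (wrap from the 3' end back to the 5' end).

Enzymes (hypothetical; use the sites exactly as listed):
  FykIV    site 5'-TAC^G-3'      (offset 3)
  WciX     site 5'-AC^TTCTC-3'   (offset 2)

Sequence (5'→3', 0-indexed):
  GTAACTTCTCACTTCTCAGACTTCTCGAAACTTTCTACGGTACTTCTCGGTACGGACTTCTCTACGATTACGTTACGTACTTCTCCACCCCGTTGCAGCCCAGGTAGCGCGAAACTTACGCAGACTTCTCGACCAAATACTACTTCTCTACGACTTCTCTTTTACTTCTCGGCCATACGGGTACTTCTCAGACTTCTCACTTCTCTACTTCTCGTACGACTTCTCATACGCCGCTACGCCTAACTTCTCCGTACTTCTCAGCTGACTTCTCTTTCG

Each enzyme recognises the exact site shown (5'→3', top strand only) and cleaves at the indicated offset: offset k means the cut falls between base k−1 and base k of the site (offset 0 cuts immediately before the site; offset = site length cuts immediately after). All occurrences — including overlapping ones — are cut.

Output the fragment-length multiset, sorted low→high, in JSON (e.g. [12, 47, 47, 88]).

[3,3,4,4,5,5,6,6,6,7,7,7,8,8,8,8,9,9,9,9,10,10,11,12,13,15,17,18,39]

Scan for sites:
  FykIV TACG/3: at [35, 50, 62, 68, 73, 116, 148, 175, 214, 226, 234] ⇒ [38, 53, 65, 71, 76, 119, 151, 178, 217, 229, 237]
  WciX ACTTCTC/2: at [3, 10, 19, 41, 55, 78, 123, 141, 152, 163, 182, 191, 198, 206, 218, 242, 252, 264] ⇒ [5, 12, 21, 43, 57, 80, 125, 143, 154, 165, 184, 193, 200, 208, 220, 244, 254, 266]

All cut coordinates (distinct, sorted): [5, 12, 21, 38, 43, 53, 57, 65, 71, 76, 80, 119, 125, 143, 151, 154, 165, 178, 184, 193, 200, 208, 217, 220, 229, 237, 244, 254, 266]

Fragments:
  5→12: 7 bp
  12→21: 9 bp
  21→38: 17 bp
  38→43: 5 bp
  43→53: 10 bp
  53→57: 4 bp
  57→65: 8 bp
  65→71: 6 bp
  71→76: 5 bp
  76→80: 4 bp
  80→119: 39 bp
  119→125: 6 bp
  125→143: 18 bp
  143→151: 8 bp
  151→154: 3 bp
  154→165: 11 bp
  165→178: 13 bp
  178→184: 6 bp
  184→193: 9 bp
  193→200: 7 bp
  200→208: 8 bp
  208→217: 9 bp
  217→220: 3 bp
  220→229: 9 bp
  229→237: 8 bp
  237→244: 7 bp
  244→254: 10 bp
  254→266: 12 bp
  266→5 (wrap): 276-266+5 = 15 bp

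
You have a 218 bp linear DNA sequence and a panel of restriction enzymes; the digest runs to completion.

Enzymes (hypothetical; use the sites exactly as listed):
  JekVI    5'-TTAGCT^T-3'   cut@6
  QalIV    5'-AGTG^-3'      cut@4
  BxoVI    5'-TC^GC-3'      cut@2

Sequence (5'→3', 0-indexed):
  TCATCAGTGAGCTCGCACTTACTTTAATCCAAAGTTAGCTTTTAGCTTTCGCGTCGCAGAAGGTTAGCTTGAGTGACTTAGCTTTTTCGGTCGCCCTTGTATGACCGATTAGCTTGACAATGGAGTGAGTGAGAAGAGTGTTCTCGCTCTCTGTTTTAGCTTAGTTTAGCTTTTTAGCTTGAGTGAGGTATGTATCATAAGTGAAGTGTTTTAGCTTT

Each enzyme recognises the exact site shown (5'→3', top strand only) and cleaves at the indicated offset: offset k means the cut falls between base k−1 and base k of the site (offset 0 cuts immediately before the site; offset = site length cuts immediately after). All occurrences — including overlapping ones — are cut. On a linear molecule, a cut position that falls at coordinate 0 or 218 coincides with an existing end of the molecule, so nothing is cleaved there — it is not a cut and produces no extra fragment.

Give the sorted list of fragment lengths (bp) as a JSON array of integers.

Per-enzyme occurrences:
  JekVI (TTAGCTT, off=6): starts [34, 41, 63, 77, 108, 155, 165, 173, 210] → cuts [40, 47, 69, 83, 114, 161, 171, 179, 216]
  QalIV (AGTG, off=4): starts [5, 71, 123, 127, 136, 181, 199, 204] → cuts [9, 75, 127, 131, 140, 185, 203, 208]
  BxoVI (TCGC, off=2): starts [12, 48, 53, 90, 143] → cuts [14, 50, 55, 92, 145]

All cut coordinates (distinct, sorted): [9, 14, 40, 47, 50, 55, 69, 75, 83, 92, 114, 127, 131, 140, 145, 161, 171, 179, 185, 203, 208, 216]

Fragments:
  [0,9): 9 bp
  [9,14): 5 bp
  [14,40): 26 bp
  [40,47): 7 bp
  [47,50): 3 bp
  [50,55): 5 bp
  [55,69): 14 bp
  [69,75): 6 bp
  [75,83): 8 bp
  [83,92): 9 bp
  [92,114): 22 bp
  [114,127): 13 bp
  [127,131): 4 bp
  [131,140): 9 bp
  [140,145): 5 bp
  [145,161): 16 bp
  [161,171): 10 bp
  [171,179): 8 bp
  [179,185): 6 bp
  [185,203): 18 bp
  [203,208): 5 bp
  [208,216): 8 bp
  [216,218): 2 bp

[2,3,4,5,5,5,5,6,6,7,8,8,8,9,9,9,10,13,14,16,18,22,26]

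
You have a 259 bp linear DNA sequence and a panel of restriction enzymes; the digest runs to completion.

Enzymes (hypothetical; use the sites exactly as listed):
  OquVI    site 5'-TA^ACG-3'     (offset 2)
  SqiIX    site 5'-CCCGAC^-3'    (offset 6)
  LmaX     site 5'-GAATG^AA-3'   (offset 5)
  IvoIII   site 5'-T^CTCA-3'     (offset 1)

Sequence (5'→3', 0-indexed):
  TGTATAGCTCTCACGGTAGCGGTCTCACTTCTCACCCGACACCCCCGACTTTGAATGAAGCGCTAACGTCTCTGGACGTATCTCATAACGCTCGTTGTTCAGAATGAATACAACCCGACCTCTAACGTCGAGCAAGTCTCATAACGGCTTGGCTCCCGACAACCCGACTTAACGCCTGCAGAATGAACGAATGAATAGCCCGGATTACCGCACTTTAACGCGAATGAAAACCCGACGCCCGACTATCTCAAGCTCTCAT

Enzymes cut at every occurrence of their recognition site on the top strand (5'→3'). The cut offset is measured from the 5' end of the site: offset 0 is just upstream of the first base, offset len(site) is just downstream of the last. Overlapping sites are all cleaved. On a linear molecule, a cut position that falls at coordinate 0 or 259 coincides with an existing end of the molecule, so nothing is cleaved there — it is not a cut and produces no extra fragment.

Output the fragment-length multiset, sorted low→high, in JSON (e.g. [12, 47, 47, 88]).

[3,3,5,5,6,6,7,7,8,8,8,8,8,9,9,9,10,10,13,13,14,14,16,17,19,24]

Scan for sites:
  OquVI (TAACG, off=2): starts [63, 85, 122, 141, 169, 215] → cuts [65, 87, 124, 143, 171, 217]
  SqiIX (CCCGAC, off=6): starts [34, 43, 113, 154, 162, 230, 237] → cuts [40, 49, 119, 160, 168, 236, 243]
  LmaX (GAATGAA, off=5): starts [52, 101, 180, 188, 221] → cuts [57, 106, 185, 193, 226]
  IvoIII (TCTCA, off=1): starts [8, 22, 29, 80, 136, 245, 253] → cuts [9, 23, 30, 81, 137, 246, 254]

Pooled cuts: [9, 23, 30, 40, 49, 57, 65, 81, 87, 106, 119, 124, 137, 143, 160, 168, 171, 185, 193, 217, 226, 236, 243, 246, 254]

Fragment lengths:
  [0,9): 9 bp
  [9,23): 14 bp
  [23,30): 7 bp
  [30,40): 10 bp
  [40,49): 9 bp
  [49,57): 8 bp
  [57,65): 8 bp
  [65,81): 16 bp
  [81,87): 6 bp
  [87,106): 19 bp
  [106,119): 13 bp
  [119,124): 5 bp
  [124,137): 13 bp
  [137,143): 6 bp
  [143,160): 17 bp
  [160,168): 8 bp
  [168,171): 3 bp
  [171,185): 14 bp
  [185,193): 8 bp
  [193,217): 24 bp
  [217,226): 9 bp
  [226,236): 10 bp
  [236,243): 7 bp
  [243,246): 3 bp
  [246,254): 8 bp
  [254,259): 5 bp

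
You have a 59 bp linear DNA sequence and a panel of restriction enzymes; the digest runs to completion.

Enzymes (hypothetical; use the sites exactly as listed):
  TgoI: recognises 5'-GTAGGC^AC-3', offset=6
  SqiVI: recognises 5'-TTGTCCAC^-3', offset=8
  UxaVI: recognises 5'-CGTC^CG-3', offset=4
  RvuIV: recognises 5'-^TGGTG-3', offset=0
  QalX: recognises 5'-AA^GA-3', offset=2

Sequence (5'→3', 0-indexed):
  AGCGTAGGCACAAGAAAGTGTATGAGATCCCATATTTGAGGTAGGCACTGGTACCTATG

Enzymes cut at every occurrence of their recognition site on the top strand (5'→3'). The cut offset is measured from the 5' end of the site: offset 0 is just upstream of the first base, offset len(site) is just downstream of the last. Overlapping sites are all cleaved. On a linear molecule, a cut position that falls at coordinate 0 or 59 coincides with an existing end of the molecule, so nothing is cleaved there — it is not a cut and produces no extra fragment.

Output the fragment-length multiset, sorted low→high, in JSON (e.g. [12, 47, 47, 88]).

[4,9,13,33]

Site scan:
  TgoI GTAGGCAC/6: at [3, 40] ⇒ [9, 46]
  SqiVI (TTGTCCAC, off=8): no sites
  UxaVI (CGTCCG, off=4): no sites
  RvuIV (TGGTG, off=0): no sites
  QalX AAGA/2: at [11] ⇒ [13]

All cut coordinates (distinct, sorted): [9, 13, 46]

Fragments:
  [0,9): 9 bp
  [9,13): 4 bp
  [13,46): 33 bp
  [46,59): 13 bp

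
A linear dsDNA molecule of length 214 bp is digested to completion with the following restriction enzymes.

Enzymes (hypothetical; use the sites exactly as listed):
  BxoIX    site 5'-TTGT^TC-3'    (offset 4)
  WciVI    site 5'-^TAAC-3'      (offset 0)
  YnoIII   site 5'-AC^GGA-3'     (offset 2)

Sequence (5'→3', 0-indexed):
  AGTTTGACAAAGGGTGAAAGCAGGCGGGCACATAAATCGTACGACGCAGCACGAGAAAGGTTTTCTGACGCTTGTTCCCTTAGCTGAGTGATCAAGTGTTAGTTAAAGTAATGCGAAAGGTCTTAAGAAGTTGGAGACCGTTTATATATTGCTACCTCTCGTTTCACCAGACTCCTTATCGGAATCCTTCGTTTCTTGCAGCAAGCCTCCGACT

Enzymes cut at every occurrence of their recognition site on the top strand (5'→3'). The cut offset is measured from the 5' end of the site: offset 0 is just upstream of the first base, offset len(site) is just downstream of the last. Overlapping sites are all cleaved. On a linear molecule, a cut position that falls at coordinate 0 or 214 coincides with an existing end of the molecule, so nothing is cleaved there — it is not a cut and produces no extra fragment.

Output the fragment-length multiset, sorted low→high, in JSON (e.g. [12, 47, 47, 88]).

Site scan:
  BxoIX TTGTTC/4: at [71] ⇒ [75]
  WciVI (TAAC, off=0): no sites
  YnoIII (ACGGA, off=2): no sites

Pooled cuts: [75]

Fragments:
  [0,75): 75 bp
  [75,214): 139 bp

[75,139]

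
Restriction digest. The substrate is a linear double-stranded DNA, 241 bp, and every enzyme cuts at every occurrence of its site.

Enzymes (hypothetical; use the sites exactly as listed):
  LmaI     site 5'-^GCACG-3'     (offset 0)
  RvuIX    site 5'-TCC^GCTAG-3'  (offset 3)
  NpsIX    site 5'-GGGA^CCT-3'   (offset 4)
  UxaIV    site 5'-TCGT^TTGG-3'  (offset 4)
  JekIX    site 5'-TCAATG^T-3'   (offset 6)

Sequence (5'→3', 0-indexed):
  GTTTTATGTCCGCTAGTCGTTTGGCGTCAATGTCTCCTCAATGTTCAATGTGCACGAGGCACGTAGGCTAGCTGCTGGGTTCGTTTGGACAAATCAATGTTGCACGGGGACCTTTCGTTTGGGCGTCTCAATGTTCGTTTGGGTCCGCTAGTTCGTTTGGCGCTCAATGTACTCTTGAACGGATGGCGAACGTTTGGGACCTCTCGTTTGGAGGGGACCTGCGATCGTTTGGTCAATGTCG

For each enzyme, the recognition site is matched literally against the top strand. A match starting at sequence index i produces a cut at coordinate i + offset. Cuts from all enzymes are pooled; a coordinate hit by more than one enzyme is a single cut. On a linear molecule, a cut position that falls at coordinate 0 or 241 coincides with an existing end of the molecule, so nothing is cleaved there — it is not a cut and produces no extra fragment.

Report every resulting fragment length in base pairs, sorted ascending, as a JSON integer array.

Scan for sites:
  LmaI (GCACG, off=0): starts [51, 58, 101] → cuts [51, 58, 101]
  RvuIX (TCCGCTAG, off=3): starts [8, 143] → cuts [11, 146]
  NpsIX (GGGACCT, off=4): starts [106, 195, 213] → cuts [110, 199, 217]
  UxaIV (TCGTTTGG, off=4): starts [16, 80, 114, 134, 152, 203, 224] → cuts [20, 84, 118, 138, 156, 207, 228]
  JekIX (TCAATGT, off=6): starts [26, 37, 44, 93, 127, 163, 232] → cuts [32, 43, 50, 99, 133, 169, 238]

Pooled cuts: [11, 20, 32, 43, 50, 51, 58, 84, 99, 101, 110, 118, 133, 138, 146, 156, 169, 199, 207, 217, 228, 238]

Fragment lengths:
  [0,11): 11 bp
  [11,20): 9 bp
  [20,32): 12 bp
  [32,43): 11 bp
  [43,50): 7 bp
  [50,51): 1 bp
  [51,58): 7 bp
  [58,84): 26 bp
  [84,99): 15 bp
  [99,101): 2 bp
  [101,110): 9 bp
  [110,118): 8 bp
  [118,133): 15 bp
  [133,138): 5 bp
  [138,146): 8 bp
  [146,156): 10 bp
  [156,169): 13 bp
  [169,199): 30 bp
  [199,207): 8 bp
  [207,217): 10 bp
  [217,228): 11 bp
  [228,238): 10 bp
  [238,241): 3 bp

[1,2,3,5,7,7,8,8,8,9,9,10,10,10,11,11,11,12,13,15,15,26,30]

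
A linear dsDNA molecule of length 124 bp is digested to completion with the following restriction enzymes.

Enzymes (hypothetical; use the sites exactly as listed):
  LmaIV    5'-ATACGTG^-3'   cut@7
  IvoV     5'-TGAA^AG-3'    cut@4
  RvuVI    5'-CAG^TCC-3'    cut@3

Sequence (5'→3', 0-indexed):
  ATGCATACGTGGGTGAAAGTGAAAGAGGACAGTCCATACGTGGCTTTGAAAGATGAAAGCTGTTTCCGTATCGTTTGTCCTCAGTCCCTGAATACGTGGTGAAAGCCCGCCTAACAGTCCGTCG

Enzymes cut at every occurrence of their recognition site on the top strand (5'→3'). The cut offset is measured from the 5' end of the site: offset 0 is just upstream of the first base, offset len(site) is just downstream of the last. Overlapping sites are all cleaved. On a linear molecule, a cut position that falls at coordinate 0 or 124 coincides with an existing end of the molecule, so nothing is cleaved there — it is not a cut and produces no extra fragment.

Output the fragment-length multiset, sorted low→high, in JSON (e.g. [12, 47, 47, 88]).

Scan for sites:
  LmaIV (ATACGTG, off=7): starts [4, 35, 91] → cuts [11, 42, 98]
  IvoV (TGAAAG, off=4): starts [13, 19, 46, 53, 99] → cuts [17, 23, 50, 57, 103]
  RvuVI (CAGTCC, off=3): starts [29, 81, 114] → cuts [32, 84, 117]

All cut coordinates (distinct, sorted): [11, 17, 23, 32, 42, 50, 57, 84, 98, 103, 117]

Fragment lengths:
  [0,11): 11 bp
  [11,17): 6 bp
  [17,23): 6 bp
  [23,32): 9 bp
  [32,42): 10 bp
  [42,50): 8 bp
  [50,57): 7 bp
  [57,84): 27 bp
  [84,98): 14 bp
  [98,103): 5 bp
  [103,117): 14 bp
  [117,124): 7 bp

[5,6,6,7,7,8,9,10,11,14,14,27]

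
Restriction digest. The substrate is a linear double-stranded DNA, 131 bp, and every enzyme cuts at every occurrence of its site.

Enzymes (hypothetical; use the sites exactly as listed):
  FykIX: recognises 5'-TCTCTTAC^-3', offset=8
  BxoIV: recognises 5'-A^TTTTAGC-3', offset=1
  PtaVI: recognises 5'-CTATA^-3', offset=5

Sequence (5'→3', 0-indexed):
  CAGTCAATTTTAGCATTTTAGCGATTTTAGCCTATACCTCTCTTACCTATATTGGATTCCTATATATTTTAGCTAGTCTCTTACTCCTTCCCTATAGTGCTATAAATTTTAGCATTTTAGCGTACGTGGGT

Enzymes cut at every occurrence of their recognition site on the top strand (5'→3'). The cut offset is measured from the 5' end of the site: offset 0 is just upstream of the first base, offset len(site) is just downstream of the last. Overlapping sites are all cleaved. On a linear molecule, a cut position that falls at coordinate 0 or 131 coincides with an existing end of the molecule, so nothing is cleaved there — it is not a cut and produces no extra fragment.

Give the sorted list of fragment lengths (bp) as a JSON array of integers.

[2,2,5,7,8,8,8,9,10,12,12,13,17,18]

Per-enzyme occurrences:
  FykIX TCTCTTAC/8: at [38, 76] ⇒ [46, 84]
  BxoIV ATTTTAGC/1: at [6, 14, 23, 65, 105, 113] ⇒ [7, 15, 24, 66, 106, 114]
  PtaVI CTATA/5: at [31, 46, 59, 91, 99] ⇒ [36, 51, 64, 96, 104]

Pooled cuts: [7, 15, 24, 36, 46, 51, 64, 66, 84, 96, 104, 106, 114]

Fragment lengths:
  [0,7): 7 bp
  [7,15): 8 bp
  [15,24): 9 bp
  [24,36): 12 bp
  [36,46): 10 bp
  [46,51): 5 bp
  [51,64): 13 bp
  [64,66): 2 bp
  [66,84): 18 bp
  [84,96): 12 bp
  [96,104): 8 bp
  [104,106): 2 bp
  [106,114): 8 bp
  [114,131): 17 bp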